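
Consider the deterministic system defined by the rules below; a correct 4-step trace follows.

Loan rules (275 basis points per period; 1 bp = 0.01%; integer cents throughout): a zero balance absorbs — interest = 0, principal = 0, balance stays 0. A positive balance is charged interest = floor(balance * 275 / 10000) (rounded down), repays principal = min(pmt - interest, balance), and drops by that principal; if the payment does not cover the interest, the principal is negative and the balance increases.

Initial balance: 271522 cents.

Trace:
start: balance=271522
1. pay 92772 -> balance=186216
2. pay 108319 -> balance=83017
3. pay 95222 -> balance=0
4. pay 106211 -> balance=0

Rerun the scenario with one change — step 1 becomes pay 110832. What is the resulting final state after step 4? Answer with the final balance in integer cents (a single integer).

0

(re-executing from step 1 with the substitution; state before step 1: balance=271522)
1. pay 110832 -> balance=168156
2. pay 108319 -> balance=64461
3. pay 95222 -> balance=0
4. pay 106211 -> balance=0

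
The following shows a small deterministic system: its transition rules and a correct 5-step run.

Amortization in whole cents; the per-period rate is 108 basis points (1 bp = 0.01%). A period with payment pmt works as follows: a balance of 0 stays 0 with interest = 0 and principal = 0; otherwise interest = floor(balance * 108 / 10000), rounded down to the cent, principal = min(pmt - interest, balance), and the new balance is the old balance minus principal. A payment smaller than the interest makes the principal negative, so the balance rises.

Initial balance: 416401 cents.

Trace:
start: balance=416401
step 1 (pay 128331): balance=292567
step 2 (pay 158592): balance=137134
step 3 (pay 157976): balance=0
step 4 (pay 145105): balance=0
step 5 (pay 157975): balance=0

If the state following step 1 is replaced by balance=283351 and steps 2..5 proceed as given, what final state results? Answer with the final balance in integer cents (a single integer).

state after step 1 := balance=283351
step 2 (pay 158592): balance=127819
step 3 (pay 157976): balance=0
step 4 (pay 145105): balance=0
step 5 (pay 157975): balance=0

0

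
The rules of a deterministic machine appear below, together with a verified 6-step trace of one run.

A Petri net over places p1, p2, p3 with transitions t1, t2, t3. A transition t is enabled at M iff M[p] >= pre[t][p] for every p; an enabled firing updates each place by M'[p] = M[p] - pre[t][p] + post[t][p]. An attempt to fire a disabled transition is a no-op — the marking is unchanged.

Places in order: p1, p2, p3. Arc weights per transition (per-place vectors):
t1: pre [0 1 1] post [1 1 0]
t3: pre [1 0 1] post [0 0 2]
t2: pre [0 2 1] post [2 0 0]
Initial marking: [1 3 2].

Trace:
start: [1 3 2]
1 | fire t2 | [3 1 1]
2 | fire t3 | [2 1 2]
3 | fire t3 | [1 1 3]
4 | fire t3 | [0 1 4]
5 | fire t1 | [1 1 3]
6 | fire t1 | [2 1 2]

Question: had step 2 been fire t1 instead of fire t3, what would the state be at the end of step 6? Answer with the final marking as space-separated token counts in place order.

4 1 0

(re-executing from step 2 with the substitution; state before step 2: [3 1 1])
2 | fire t1 | [4 1 0]
3 | fire t3 | [4 1 0]
4 | fire t3 | [4 1 0]
5 | fire t1 | [4 1 0]
6 | fire t1 | [4 1 0]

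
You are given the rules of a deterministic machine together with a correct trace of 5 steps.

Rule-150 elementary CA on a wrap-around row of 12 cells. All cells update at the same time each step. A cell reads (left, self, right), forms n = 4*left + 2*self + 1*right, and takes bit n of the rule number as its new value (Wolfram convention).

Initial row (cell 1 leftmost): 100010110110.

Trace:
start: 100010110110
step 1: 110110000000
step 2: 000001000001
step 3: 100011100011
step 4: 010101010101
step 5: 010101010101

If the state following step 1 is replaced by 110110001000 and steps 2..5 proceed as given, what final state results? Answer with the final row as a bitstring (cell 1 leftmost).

110111011101

state after step 1 := 110110001000
step 2: 000001011101
step 3: 100011001001
step 4: 010100111110
step 5: 110111011101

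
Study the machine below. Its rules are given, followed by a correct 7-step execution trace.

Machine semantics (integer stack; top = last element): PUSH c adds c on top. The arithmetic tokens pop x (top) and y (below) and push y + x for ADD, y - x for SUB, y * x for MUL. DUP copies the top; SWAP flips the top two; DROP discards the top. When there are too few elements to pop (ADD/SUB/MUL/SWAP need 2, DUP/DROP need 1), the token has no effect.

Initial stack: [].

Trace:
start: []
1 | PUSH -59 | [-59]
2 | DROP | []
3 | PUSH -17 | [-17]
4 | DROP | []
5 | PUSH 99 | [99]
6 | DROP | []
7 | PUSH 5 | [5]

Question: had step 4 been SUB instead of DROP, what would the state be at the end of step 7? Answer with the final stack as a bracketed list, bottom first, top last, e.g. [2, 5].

[-17, 5]

(re-executing from step 4 with the substitution; state before step 4: [-17])
4 | SUB | [-17]
5 | PUSH 99 | [-17, 99]
6 | DROP | [-17]
7 | PUSH 5 | [-17, 5]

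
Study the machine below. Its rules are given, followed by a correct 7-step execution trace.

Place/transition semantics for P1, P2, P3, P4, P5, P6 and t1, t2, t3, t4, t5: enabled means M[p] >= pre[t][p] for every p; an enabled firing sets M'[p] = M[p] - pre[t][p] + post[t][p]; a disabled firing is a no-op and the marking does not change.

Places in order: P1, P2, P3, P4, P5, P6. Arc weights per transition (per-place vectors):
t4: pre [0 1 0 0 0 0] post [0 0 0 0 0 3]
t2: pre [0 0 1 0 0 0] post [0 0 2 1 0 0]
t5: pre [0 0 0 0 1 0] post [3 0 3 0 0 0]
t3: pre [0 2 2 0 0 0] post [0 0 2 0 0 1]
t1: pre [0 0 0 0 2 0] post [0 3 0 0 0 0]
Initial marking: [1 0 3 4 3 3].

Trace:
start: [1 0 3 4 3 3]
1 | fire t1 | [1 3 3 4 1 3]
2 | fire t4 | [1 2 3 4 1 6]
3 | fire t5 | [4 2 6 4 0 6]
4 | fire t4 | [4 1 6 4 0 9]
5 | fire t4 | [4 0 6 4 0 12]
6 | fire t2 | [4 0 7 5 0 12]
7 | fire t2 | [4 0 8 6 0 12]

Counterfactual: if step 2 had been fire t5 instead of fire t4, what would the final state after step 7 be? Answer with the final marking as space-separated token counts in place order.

(re-executing from step 2 with the substitution; state before step 2: [1 3 3 4 1 3])
2 | fire t5 | [4 3 6 4 0 3]
3 | fire t5 | [4 3 6 4 0 3]
4 | fire t4 | [4 2 6 4 0 6]
5 | fire t4 | [4 1 6 4 0 9]
6 | fire t2 | [4 1 7 5 0 9]
7 | fire t2 | [4 1 8 6 0 9]

4 1 8 6 0 9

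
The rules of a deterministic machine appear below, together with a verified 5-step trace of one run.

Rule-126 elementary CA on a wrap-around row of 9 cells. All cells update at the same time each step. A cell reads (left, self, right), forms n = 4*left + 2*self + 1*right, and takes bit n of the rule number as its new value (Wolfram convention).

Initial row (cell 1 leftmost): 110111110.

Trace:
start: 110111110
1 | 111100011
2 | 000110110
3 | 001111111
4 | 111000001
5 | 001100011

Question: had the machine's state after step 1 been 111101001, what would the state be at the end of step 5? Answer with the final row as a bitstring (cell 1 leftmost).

state after step 1 := 111101001
2 | 000111111
3 | 101100001
4 | 111110011
5 | 000011110

000011110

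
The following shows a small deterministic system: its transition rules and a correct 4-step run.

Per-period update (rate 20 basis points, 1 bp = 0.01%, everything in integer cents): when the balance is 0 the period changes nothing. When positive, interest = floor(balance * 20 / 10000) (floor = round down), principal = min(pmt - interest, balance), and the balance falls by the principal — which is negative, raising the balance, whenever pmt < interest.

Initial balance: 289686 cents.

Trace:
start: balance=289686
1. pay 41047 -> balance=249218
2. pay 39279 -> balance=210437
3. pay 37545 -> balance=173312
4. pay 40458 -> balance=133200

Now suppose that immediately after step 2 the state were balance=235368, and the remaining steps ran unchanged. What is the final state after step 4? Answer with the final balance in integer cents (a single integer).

state after step 2 := balance=235368
3. pay 37545 -> balance=198293
4. pay 40458 -> balance=158231

158231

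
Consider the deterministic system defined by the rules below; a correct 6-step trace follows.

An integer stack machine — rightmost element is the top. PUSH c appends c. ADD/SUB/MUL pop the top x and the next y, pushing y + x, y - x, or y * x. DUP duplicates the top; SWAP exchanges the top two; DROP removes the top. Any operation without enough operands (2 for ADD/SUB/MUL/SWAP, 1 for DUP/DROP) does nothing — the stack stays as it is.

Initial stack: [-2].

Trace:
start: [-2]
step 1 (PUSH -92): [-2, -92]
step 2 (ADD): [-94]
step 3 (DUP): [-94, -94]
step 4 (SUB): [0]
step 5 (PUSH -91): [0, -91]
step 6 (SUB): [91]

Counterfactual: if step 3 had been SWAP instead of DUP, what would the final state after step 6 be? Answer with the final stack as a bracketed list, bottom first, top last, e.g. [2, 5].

(re-executing from step 3 with the substitution; state before step 3: [-94])
step 3 (SWAP): [-94]
step 4 (SUB): [-94]
step 5 (PUSH -91): [-94, -91]
step 6 (SUB): [-3]

[-3]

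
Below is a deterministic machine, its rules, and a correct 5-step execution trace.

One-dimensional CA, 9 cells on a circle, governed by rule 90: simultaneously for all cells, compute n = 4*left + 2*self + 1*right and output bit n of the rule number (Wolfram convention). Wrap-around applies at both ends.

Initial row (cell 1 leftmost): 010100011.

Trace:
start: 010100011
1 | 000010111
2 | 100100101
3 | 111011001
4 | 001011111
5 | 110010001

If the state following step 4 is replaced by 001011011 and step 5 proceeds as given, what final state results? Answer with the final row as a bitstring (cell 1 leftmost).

110011011

state after step 4 := 001011011
5 | 110011011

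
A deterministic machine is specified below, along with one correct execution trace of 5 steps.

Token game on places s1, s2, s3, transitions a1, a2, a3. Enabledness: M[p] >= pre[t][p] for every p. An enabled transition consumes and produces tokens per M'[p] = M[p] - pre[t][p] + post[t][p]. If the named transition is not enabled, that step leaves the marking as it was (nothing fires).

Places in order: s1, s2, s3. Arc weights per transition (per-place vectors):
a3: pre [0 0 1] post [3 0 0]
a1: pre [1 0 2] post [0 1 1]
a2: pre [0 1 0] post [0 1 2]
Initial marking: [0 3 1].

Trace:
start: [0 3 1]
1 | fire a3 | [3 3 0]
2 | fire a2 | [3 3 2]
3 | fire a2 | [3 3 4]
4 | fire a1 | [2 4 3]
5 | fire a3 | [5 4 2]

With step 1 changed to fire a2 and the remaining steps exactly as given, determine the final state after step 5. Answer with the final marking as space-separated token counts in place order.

(re-executing from step 1 with the substitution; state before step 1: [0 3 1])
1 | fire a2 | [0 3 3]
2 | fire a2 | [0 3 5]
3 | fire a2 | [0 3 7]
4 | fire a1 | [0 3 7]
5 | fire a3 | [3 3 6]

3 3 6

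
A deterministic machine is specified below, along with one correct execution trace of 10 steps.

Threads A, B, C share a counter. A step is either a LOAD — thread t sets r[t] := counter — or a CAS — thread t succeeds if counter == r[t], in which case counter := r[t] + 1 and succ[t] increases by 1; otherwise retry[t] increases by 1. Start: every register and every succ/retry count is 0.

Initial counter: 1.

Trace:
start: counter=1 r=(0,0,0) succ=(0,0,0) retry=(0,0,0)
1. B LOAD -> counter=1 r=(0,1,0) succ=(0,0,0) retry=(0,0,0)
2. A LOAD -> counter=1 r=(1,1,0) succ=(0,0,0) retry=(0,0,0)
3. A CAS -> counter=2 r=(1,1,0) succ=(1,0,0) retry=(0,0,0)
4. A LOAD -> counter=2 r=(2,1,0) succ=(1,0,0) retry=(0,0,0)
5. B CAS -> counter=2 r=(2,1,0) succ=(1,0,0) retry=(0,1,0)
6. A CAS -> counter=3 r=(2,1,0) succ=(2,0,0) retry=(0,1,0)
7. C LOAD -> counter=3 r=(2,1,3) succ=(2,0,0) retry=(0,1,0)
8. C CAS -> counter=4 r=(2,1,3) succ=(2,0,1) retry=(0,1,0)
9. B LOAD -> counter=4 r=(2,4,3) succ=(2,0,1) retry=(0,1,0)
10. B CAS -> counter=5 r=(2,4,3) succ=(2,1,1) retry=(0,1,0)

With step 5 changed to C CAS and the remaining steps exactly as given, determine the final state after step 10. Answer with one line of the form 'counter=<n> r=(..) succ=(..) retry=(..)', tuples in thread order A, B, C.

(re-executing from step 5 with the substitution; state before step 5: counter=2 r=(2,1,0) succ=(1,0,0) retry=(0,0,0))
5. C CAS -> counter=2 r=(2,1,0) succ=(1,0,0) retry=(0,0,1)
6. A CAS -> counter=3 r=(2,1,0) succ=(2,0,0) retry=(0,0,1)
7. C LOAD -> counter=3 r=(2,1,3) succ=(2,0,0) retry=(0,0,1)
8. C CAS -> counter=4 r=(2,1,3) succ=(2,0,1) retry=(0,0,1)
9. B LOAD -> counter=4 r=(2,4,3) succ=(2,0,1) retry=(0,0,1)
10. B CAS -> counter=5 r=(2,4,3) succ=(2,1,1) retry=(0,0,1)

counter=5 r=(2,4,3) succ=(2,1,1) retry=(0,0,1)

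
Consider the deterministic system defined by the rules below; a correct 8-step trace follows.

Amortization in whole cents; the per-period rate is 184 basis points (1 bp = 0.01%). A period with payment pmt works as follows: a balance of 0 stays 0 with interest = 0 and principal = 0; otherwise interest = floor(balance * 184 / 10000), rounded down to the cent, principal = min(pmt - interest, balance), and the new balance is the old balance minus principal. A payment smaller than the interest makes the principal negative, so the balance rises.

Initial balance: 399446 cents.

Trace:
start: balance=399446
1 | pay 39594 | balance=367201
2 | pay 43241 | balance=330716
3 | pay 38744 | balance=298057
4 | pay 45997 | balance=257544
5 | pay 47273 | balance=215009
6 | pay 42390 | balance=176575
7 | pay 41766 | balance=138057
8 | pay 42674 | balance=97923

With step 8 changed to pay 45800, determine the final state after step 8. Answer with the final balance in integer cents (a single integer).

(re-executing from step 8 with the substitution; state before step 8: balance=138057)
8 | pay 45800 | balance=94797

94797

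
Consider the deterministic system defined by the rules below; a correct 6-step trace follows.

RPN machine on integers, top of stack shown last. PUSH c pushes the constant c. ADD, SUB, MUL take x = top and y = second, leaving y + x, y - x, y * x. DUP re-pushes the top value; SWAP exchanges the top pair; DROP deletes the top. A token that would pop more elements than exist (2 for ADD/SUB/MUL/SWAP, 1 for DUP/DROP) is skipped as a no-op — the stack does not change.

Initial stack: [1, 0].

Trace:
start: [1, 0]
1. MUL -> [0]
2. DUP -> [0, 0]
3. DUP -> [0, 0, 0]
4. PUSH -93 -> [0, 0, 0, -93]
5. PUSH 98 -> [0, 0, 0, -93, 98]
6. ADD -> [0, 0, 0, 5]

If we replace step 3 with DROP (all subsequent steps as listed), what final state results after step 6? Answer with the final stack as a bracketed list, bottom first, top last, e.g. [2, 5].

(re-executing from step 3 with the substitution; state before step 3: [0, 0])
3. DROP -> [0]
4. PUSH -93 -> [0, -93]
5. PUSH 98 -> [0, -93, 98]
6. ADD -> [0, 5]

[0, 5]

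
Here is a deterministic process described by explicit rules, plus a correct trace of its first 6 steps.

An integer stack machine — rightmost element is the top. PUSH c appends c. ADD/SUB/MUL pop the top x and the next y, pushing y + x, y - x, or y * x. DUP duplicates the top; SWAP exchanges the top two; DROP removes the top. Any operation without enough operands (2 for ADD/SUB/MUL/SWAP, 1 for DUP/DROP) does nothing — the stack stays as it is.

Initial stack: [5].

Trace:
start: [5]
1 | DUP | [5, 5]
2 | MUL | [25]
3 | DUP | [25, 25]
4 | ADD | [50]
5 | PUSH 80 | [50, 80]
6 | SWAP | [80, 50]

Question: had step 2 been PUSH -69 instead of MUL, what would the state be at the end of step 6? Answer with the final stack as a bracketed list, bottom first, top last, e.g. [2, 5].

[5, 5, 80, -138]

(re-executing from step 2 with the substitution; state before step 2: [5, 5])
2 | PUSH -69 | [5, 5, -69]
3 | DUP | [5, 5, -69, -69]
4 | ADD | [5, 5, -138]
5 | PUSH 80 | [5, 5, -138, 80]
6 | SWAP | [5, 5, 80, -138]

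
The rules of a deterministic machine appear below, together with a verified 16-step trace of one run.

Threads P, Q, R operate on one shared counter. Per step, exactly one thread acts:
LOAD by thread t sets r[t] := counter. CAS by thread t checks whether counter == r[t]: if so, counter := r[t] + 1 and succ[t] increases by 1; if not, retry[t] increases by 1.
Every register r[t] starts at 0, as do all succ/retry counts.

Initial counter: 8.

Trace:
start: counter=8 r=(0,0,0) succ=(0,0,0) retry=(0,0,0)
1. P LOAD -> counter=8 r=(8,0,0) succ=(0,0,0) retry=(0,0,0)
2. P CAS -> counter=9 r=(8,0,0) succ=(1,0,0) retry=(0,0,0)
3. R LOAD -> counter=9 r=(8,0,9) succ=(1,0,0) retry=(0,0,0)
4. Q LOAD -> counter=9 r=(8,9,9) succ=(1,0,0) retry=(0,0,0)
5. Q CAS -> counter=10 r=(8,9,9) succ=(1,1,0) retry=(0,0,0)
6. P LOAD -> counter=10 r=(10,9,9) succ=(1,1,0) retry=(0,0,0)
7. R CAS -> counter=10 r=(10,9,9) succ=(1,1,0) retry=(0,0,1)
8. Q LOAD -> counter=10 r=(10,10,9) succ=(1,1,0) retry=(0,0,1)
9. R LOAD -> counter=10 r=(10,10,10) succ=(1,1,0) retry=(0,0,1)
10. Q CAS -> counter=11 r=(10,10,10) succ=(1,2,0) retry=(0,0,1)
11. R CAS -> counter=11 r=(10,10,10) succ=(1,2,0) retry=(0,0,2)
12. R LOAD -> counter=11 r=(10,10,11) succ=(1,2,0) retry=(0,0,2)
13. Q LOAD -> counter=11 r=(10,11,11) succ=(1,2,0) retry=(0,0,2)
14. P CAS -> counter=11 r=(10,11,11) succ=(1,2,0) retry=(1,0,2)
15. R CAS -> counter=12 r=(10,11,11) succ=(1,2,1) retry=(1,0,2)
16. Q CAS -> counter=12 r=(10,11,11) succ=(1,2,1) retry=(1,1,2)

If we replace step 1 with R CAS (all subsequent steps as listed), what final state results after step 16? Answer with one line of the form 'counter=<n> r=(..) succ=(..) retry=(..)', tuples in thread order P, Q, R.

counter=11 r=(9,10,10) succ=(0,2,1) retry=(2,1,3)

(re-executing from step 1 with the substitution; state before step 1: counter=8 r=(0,0,0) succ=(0,0,0) retry=(0,0,0))
1. R CAS -> counter=8 r=(0,0,0) succ=(0,0,0) retry=(0,0,1)
2. P CAS -> counter=8 r=(0,0,0) succ=(0,0,0) retry=(1,0,1)
3. R LOAD -> counter=8 r=(0,0,8) succ=(0,0,0) retry=(1,0,1)
4. Q LOAD -> counter=8 r=(0,8,8) succ=(0,0,0) retry=(1,0,1)
5. Q CAS -> counter=9 r=(0,8,8) succ=(0,1,0) retry=(1,0,1)
6. P LOAD -> counter=9 r=(9,8,8) succ=(0,1,0) retry=(1,0,1)
7. R CAS -> counter=9 r=(9,8,8) succ=(0,1,0) retry=(1,0,2)
8. Q LOAD -> counter=9 r=(9,9,8) succ=(0,1,0) retry=(1,0,2)
9. R LOAD -> counter=9 r=(9,9,9) succ=(0,1,0) retry=(1,0,2)
10. Q CAS -> counter=10 r=(9,9,9) succ=(0,2,0) retry=(1,0,2)
11. R CAS -> counter=10 r=(9,9,9) succ=(0,2,0) retry=(1,0,3)
12. R LOAD -> counter=10 r=(9,9,10) succ=(0,2,0) retry=(1,0,3)
13. Q LOAD -> counter=10 r=(9,10,10) succ=(0,2,0) retry=(1,0,3)
14. P CAS -> counter=10 r=(9,10,10) succ=(0,2,0) retry=(2,0,3)
15. R CAS -> counter=11 r=(9,10,10) succ=(0,2,1) retry=(2,0,3)
16. Q CAS -> counter=11 r=(9,10,10) succ=(0,2,1) retry=(2,1,3)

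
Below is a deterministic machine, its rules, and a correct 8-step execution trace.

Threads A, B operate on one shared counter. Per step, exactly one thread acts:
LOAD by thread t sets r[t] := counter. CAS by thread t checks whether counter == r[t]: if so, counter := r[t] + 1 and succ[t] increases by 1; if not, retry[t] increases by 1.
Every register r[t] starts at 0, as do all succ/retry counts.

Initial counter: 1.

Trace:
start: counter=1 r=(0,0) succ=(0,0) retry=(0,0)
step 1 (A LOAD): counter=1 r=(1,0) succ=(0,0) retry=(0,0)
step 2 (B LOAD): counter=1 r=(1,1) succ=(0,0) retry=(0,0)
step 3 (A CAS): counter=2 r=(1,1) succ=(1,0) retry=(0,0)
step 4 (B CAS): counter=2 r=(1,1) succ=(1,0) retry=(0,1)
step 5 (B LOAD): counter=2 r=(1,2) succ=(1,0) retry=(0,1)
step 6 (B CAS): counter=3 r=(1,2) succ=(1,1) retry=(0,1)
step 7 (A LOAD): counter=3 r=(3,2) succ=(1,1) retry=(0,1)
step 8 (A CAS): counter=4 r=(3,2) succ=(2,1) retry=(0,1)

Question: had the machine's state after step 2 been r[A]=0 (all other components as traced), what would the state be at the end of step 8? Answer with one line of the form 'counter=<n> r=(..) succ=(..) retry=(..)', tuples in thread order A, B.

state after step 2 := counter=1 r=(0,1) succ=(0,0) retry=(0,0)
step 3 (A CAS): counter=1 r=(0,1) succ=(0,0) retry=(1,0)
step 4 (B CAS): counter=2 r=(0,1) succ=(0,1) retry=(1,0)
step 5 (B LOAD): counter=2 r=(0,2) succ=(0,1) retry=(1,0)
step 6 (B CAS): counter=3 r=(0,2) succ=(0,2) retry=(1,0)
step 7 (A LOAD): counter=3 r=(3,2) succ=(0,2) retry=(1,0)
step 8 (A CAS): counter=4 r=(3,2) succ=(1,2) retry=(1,0)

counter=4 r=(3,2) succ=(1,2) retry=(1,0)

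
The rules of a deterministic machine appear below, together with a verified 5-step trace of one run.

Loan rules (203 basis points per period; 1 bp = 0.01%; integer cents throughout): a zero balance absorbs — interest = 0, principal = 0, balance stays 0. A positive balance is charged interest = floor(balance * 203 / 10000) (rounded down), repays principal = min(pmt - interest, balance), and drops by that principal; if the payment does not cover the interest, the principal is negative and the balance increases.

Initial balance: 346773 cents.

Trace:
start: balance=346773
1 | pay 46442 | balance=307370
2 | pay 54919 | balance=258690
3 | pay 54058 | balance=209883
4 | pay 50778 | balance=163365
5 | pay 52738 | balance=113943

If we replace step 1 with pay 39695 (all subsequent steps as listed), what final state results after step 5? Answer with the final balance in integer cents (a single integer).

121255

(re-executing from step 1 with the substitution; state before step 1: balance=346773)
1 | pay 39695 | balance=314117
2 | pay 54919 | balance=265574
3 | pay 54058 | balance=216907
4 | pay 50778 | balance=170532
5 | pay 52738 | balance=121255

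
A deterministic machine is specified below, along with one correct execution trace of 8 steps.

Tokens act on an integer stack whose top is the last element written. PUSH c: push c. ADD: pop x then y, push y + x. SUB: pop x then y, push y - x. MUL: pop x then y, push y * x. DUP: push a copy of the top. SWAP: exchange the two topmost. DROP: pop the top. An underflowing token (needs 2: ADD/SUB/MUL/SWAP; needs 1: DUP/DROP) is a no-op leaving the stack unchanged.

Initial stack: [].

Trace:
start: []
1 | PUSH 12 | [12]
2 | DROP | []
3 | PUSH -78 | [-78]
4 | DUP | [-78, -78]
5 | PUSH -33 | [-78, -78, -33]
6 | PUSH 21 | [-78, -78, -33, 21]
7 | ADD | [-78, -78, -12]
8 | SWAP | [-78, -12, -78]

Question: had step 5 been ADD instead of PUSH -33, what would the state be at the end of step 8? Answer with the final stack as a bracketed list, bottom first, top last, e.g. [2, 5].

(re-executing from step 5 with the substitution; state before step 5: [-78, -78])
5 | ADD | [-156]
6 | PUSH 21 | [-156, 21]
7 | ADD | [-135]
8 | SWAP | [-135]

[-135]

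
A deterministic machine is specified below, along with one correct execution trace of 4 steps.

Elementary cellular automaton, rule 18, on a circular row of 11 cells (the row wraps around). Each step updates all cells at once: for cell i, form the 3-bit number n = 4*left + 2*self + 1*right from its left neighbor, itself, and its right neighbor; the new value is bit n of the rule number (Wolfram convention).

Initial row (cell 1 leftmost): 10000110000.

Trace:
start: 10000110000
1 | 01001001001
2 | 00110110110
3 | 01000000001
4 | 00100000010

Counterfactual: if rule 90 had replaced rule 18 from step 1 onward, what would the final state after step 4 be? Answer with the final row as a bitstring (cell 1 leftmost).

(re-executing steps 1..4 under rule 90; state before step 1: 10000110000)
1 | 01001111001
2 | 00111001110
3 | 01101111011
4 | 01101001011

01101001011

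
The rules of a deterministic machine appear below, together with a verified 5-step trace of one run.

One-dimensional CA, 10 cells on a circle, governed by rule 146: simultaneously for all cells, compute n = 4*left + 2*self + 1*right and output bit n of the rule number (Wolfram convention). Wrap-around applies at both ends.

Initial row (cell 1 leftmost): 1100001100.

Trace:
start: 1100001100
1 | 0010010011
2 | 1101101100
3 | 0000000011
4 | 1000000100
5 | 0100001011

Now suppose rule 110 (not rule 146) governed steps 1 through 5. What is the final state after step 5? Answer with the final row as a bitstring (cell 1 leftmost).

1101001101

(re-executing steps 1..5 under rule 110; state before step 1: 1100001100)
1 | 1100011101
2 | 0100110111
3 | 1101111101
4 | 0111000111
5 | 1101001101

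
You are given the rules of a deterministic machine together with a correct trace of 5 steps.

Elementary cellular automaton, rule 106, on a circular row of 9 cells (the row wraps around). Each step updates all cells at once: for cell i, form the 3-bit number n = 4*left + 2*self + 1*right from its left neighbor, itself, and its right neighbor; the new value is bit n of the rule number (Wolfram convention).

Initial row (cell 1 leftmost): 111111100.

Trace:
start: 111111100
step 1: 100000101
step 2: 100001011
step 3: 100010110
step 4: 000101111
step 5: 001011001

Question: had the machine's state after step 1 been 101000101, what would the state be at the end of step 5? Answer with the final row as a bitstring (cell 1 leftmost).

001011011

state after step 1 := 101000101
step 2: 110001011
step 3: 010010110
step 4: 100101110
step 5: 001011011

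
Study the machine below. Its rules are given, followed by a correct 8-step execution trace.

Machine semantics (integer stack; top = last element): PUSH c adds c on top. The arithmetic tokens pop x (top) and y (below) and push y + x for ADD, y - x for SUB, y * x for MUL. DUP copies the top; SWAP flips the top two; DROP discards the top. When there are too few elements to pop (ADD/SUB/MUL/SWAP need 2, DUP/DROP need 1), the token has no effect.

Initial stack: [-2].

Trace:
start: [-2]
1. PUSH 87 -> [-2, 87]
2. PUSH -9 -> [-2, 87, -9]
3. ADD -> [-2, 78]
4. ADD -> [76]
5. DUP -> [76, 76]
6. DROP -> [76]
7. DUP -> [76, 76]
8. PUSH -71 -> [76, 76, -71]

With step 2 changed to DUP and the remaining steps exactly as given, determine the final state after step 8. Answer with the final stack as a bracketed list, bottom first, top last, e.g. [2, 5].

(re-executing from step 2 with the substitution; state before step 2: [-2, 87])
2. DUP -> [-2, 87, 87]
3. ADD -> [-2, 174]
4. ADD -> [172]
5. DUP -> [172, 172]
6. DROP -> [172]
7. DUP -> [172, 172]
8. PUSH -71 -> [172, 172, -71]

[172, 172, -71]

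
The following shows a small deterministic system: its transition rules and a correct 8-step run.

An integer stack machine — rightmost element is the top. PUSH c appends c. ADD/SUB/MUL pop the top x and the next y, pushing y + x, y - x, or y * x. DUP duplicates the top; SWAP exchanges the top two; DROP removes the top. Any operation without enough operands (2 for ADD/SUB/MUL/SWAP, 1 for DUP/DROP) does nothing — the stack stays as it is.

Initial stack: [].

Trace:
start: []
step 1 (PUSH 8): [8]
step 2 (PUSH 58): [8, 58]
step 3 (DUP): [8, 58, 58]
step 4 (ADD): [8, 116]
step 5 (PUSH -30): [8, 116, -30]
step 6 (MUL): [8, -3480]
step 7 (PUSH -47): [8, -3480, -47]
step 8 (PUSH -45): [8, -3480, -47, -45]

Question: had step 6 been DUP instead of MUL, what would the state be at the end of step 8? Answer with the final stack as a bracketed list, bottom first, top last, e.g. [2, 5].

(re-executing from step 6 with the substitution; state before step 6: [8, 116, -30])
step 6 (DUP): [8, 116, -30, -30]
step 7 (PUSH -47): [8, 116, -30, -30, -47]
step 8 (PUSH -45): [8, 116, -30, -30, -47, -45]

[8, 116, -30, -30, -47, -45]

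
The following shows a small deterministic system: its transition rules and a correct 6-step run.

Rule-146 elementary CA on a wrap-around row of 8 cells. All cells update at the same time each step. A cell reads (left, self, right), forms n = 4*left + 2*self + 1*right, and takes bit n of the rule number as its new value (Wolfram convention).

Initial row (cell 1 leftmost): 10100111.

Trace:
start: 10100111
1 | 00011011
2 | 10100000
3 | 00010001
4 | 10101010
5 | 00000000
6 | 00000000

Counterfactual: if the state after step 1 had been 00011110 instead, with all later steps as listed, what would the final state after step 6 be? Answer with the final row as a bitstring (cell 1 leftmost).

state after step 1 := 00011110
2 | 00101101
3 | 11000000
4 | 00100001
5 | 11010010
6 | 00001100

00001100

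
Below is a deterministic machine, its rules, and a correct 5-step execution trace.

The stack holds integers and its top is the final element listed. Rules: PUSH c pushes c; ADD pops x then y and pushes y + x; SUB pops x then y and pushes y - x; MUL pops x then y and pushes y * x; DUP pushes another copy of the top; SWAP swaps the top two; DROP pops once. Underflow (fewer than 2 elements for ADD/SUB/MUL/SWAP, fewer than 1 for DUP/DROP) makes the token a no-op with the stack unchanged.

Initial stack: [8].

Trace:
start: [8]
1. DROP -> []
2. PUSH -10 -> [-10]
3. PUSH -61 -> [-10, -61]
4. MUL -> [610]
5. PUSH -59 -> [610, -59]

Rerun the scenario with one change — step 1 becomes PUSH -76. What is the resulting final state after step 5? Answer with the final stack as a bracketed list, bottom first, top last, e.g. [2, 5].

(re-executing from step 1 with the substitution; state before step 1: [8])
1. PUSH -76 -> [8, -76]
2. PUSH -10 -> [8, -76, -10]
3. PUSH -61 -> [8, -76, -10, -61]
4. MUL -> [8, -76, 610]
5. PUSH -59 -> [8, -76, 610, -59]

[8, -76, 610, -59]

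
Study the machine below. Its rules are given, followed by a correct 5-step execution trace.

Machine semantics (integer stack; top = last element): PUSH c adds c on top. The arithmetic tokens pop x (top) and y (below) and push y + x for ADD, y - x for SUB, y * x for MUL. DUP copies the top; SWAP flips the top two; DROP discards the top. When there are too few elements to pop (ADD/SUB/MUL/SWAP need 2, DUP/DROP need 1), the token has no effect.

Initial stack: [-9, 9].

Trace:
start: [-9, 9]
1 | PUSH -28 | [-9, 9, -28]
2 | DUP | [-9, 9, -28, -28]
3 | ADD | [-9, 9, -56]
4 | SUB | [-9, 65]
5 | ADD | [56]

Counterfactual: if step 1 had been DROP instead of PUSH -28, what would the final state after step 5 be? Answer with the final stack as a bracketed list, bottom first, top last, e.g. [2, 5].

(re-executing from step 1 with the substitution; state before step 1: [-9, 9])
1 | DROP | [-9]
2 | DUP | [-9, -9]
3 | ADD | [-18]
4 | SUB | [-18]
5 | ADD | [-18]

[-18]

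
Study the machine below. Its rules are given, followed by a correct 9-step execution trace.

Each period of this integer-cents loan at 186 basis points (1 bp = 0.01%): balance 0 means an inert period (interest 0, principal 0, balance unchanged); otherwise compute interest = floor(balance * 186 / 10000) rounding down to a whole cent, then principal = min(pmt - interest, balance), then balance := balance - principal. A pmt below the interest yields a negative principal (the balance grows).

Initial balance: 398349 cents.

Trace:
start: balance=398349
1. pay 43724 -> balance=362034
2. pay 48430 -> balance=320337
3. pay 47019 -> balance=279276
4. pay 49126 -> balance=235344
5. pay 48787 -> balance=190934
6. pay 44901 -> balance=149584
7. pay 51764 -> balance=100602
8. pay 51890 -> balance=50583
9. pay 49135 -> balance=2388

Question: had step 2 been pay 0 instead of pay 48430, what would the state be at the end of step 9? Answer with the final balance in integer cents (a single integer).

57486

(re-executing from step 2 with the substitution; state before step 2: balance=362034)
2. pay 0 -> balance=368767
3. pay 47019 -> balance=328607
4. pay 49126 -> balance=285593
5. pay 48787 -> balance=242118
6. pay 44901 -> balance=201720
7. pay 51764 -> balance=153707
8. pay 51890 -> balance=104675
9. pay 49135 -> balance=57486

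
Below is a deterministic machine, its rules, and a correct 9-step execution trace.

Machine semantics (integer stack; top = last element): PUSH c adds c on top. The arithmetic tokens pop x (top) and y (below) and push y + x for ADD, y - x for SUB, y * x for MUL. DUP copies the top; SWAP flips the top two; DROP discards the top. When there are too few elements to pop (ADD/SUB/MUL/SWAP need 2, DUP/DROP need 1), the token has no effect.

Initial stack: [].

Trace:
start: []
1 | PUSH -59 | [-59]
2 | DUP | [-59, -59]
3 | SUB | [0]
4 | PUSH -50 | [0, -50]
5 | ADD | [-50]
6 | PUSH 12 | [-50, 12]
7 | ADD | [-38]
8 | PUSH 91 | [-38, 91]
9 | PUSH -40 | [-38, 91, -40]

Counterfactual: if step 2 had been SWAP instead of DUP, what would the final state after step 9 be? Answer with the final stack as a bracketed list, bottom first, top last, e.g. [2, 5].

(re-executing from step 2 with the substitution; state before step 2: [-59])
2 | SWAP | [-59]
3 | SUB | [-59]
4 | PUSH -50 | [-59, -50]
5 | ADD | [-109]
6 | PUSH 12 | [-109, 12]
7 | ADD | [-97]
8 | PUSH 91 | [-97, 91]
9 | PUSH -40 | [-97, 91, -40]

[-97, 91, -40]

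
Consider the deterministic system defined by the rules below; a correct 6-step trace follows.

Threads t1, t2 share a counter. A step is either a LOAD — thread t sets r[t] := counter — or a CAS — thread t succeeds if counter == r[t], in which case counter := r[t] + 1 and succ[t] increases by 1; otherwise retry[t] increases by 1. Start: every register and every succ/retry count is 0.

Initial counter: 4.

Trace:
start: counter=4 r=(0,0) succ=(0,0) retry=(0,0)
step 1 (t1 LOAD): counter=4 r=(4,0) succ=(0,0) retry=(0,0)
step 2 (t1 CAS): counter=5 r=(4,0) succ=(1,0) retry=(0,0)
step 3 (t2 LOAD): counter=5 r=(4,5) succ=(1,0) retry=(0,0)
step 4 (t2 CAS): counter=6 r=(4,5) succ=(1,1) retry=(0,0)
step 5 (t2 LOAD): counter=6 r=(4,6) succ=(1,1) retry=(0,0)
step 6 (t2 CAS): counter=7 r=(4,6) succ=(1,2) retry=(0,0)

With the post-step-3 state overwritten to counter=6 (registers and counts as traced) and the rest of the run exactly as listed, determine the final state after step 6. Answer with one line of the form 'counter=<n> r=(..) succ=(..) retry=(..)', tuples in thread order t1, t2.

state after step 3 := counter=6 r=(4,5) succ=(1,0) retry=(0,0)
step 4 (t2 CAS): counter=6 r=(4,5) succ=(1,0) retry=(0,1)
step 5 (t2 LOAD): counter=6 r=(4,6) succ=(1,0) retry=(0,1)
step 6 (t2 CAS): counter=7 r=(4,6) succ=(1,1) retry=(0,1)

counter=7 r=(4,6) succ=(1,1) retry=(0,1)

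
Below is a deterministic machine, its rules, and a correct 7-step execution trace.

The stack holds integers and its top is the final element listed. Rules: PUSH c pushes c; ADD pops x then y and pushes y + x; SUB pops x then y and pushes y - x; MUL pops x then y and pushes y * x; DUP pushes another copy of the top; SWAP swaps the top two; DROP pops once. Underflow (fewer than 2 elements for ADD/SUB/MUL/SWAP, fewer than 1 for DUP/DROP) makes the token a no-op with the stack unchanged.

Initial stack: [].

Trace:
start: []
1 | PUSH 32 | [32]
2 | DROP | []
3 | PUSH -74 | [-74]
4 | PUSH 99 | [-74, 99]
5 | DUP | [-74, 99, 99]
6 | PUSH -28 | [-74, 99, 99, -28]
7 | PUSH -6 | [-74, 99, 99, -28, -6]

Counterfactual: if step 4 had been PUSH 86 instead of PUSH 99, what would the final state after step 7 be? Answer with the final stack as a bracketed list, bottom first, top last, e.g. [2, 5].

[-74, 86, 86, -28, -6]

(re-executing from step 4 with the substitution; state before step 4: [-74])
4 | PUSH 86 | [-74, 86]
5 | DUP | [-74, 86, 86]
6 | PUSH -28 | [-74, 86, 86, -28]
7 | PUSH -6 | [-74, 86, 86, -28, -6]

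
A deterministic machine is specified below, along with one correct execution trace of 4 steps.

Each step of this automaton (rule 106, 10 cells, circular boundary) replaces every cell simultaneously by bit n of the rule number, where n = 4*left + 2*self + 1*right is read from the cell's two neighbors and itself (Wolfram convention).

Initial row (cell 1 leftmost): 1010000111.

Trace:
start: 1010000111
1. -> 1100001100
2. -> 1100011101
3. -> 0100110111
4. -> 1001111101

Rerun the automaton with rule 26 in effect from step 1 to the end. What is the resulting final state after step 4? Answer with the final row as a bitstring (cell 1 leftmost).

0011010010

(re-executing steps 1..4 under rule 26; state before step 1: 1010000111)
1. -> 0001001100
2. -> 0010111010
3. -> 0100100001
4. -> 0011010010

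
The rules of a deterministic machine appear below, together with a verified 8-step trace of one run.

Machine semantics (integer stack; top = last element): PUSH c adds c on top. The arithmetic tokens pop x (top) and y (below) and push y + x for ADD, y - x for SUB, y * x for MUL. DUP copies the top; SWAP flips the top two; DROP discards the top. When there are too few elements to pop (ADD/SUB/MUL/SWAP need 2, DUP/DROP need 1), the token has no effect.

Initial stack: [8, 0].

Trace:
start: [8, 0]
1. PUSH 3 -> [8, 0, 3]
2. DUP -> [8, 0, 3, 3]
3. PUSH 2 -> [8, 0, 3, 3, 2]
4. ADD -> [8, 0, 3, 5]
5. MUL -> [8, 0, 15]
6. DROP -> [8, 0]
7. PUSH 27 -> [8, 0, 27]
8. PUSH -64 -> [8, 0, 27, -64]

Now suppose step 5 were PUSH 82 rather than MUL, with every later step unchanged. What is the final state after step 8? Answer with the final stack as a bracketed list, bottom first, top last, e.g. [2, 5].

[8, 0, 3, 5, 27, -64]

(re-executing from step 5 with the substitution; state before step 5: [8, 0, 3, 5])
5. PUSH 82 -> [8, 0, 3, 5, 82]
6. DROP -> [8, 0, 3, 5]
7. PUSH 27 -> [8, 0, 3, 5, 27]
8. PUSH -64 -> [8, 0, 3, 5, 27, -64]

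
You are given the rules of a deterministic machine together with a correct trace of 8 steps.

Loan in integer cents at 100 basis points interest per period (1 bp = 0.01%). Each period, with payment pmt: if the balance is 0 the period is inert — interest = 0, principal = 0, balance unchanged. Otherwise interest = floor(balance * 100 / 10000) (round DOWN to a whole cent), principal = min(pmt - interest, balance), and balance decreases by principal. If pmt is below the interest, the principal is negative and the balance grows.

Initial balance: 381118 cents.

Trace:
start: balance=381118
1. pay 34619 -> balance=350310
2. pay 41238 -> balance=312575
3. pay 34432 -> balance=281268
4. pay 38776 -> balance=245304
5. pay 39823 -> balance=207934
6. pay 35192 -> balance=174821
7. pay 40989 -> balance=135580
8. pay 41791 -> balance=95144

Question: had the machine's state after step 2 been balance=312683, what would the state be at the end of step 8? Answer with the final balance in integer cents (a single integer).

state after step 2 := balance=312683
3. pay 34432 -> balance=281377
4. pay 38776 -> balance=245414
5. pay 39823 -> balance=208045
6. pay 35192 -> balance=174933
7. pay 40989 -> balance=135693
8. pay 41791 -> balance=95258

95258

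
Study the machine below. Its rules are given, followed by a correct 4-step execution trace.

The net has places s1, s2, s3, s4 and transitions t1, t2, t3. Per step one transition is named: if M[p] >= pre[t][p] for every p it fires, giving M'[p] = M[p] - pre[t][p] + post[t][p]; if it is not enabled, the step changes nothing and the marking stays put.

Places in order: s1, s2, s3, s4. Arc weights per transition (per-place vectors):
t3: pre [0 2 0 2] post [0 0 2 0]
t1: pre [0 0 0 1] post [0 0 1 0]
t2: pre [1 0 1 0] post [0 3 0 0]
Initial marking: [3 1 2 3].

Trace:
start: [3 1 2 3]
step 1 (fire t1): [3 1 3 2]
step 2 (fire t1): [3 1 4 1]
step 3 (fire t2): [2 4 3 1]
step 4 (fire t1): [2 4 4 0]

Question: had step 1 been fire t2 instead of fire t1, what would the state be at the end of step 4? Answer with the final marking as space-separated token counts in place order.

1 7 2 1

(re-executing from step 1 with the substitution; state before step 1: [3 1 2 3])
step 1 (fire t2): [2 4 1 3]
step 2 (fire t1): [2 4 2 2]
step 3 (fire t2): [1 7 1 2]
step 4 (fire t1): [1 7 2 1]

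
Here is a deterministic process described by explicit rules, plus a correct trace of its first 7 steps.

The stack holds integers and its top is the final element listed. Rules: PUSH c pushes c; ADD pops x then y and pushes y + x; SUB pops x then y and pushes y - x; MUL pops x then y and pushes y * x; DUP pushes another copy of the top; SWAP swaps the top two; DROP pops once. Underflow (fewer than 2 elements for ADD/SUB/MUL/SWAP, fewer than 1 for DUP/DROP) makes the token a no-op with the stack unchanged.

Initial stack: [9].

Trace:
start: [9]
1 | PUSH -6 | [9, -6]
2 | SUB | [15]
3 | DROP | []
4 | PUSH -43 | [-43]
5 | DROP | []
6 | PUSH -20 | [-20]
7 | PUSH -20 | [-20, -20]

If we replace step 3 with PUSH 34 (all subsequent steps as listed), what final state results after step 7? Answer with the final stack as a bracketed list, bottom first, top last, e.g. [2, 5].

(re-executing from step 3 with the substitution; state before step 3: [15])
3 | PUSH 34 | [15, 34]
4 | PUSH -43 | [15, 34, -43]
5 | DROP | [15, 34]
6 | PUSH -20 | [15, 34, -20]
7 | PUSH -20 | [15, 34, -20, -20]

[15, 34, -20, -20]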